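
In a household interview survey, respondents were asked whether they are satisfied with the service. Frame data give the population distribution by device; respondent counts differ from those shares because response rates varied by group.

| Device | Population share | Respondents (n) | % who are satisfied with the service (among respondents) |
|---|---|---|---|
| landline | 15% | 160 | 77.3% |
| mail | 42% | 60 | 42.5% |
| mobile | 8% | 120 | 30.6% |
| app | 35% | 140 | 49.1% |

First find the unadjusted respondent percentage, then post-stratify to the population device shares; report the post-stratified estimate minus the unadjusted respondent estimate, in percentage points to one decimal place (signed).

-4.0 percentage points

Without adjustment, the pooled respondent share is:
  (160/480)×77.3 + (60/480)×42.5 + (120/480)×30.6 + (140/480)×49.1 = 53.05%
Reweighting by population device shares:
  0.15×77.3 + 0.42×42.5 + 0.08×30.6 + 0.35×49.1 = 49.078%
Difference = 49.078 − 53.05 = -3.972 pp.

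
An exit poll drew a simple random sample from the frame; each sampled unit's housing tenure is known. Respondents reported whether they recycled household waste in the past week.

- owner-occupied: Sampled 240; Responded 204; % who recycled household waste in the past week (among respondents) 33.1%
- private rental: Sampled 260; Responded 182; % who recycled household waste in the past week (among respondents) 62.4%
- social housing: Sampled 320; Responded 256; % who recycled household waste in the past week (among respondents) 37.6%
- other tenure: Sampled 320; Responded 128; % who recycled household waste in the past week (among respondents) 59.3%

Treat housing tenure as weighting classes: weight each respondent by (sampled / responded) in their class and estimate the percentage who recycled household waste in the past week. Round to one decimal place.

48.4%

Class response rates: owner-occupied 204/240 = 85%, private rental 182/260 = 70%, social housing 256/320 = 80%, other tenure 128/320 = 40%.
Inverse-response-rate weighting restores each class to its sampled count, so class totals weight by n_sampled:
  owner-occupied: 240 × 33.1 = 7944
  private rental: 260 × 62.4 = 16,224
  social housing: 320 × 37.6 = 12,032
  other tenure: 320 × 59.3 = 18,976
Adjusted estimate = 55,176 / 1,140 = 48.4 → 48.4%.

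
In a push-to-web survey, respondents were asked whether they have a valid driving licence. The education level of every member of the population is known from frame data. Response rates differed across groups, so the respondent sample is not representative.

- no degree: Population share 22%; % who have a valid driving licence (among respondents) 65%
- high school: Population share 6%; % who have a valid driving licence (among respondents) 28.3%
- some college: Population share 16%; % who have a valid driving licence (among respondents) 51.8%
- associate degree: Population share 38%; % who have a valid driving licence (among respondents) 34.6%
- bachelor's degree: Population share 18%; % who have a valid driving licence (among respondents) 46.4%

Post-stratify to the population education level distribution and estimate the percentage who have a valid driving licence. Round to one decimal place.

Post-stratification weights by population share, not respondent share:
  no degree: 0.22 × 65 = 14.3
  high school: 0.06 × 28.3 = 1.698
  some college: 0.16 × 51.8 = 8.288
  associate degree: 0.38 × 34.6 = 13.148
  bachelor's degree: 0.18 × 46.4 = 8.352
Post-stratified estimate = 45.786 → 45.8%.

45.8%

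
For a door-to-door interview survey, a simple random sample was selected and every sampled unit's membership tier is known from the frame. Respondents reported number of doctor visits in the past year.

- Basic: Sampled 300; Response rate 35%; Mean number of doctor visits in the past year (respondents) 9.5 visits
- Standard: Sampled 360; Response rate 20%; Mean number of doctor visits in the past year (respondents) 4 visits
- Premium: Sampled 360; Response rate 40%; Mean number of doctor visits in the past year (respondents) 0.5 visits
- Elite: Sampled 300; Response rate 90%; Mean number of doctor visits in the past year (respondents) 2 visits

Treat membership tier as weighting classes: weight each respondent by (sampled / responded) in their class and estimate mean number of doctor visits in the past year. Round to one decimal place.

With weight = n_sampled/n_responded per class, the weighted class total is n_sampled:
  Basic: 300 × 9.5 = 2850
  Standard: 360 × 4 = 1440
  Premium: 360 × 0.5 = 180
  Elite: 300 × 2 = 600
Adjusted estimate = 5070 / 1,320 = 3.84091 → 3.8.

3.8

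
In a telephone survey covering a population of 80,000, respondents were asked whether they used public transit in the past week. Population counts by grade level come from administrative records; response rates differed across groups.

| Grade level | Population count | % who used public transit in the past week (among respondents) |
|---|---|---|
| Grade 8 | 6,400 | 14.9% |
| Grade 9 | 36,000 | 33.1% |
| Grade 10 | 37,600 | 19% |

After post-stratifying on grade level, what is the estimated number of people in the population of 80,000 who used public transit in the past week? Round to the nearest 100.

Estimated count per cell = population count × respondent percentage:
  Grade 8: 6,400 × 14.9% = 953.6
  Grade 9: 36,000 × 33.1% = 11,916
  Grade 10: 37,600 × 19% = 7144
Estimated total = 20013.6 → 20,000.

20,000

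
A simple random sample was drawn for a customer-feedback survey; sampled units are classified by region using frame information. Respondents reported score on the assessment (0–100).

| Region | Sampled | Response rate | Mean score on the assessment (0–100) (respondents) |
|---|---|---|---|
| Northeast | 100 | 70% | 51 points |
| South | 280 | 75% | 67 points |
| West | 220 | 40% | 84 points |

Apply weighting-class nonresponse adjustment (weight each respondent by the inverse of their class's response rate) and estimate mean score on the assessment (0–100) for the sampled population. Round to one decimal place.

70.6

Weighting each respondent by the inverse class response rate inflates each class back to its sampled size, so the class weight is n_sampled:
  Northeast: 100 × 51 = 5100
  South: 280 × 67 = 18,760
  West: 220 × 84 = 18,480
Adjusted estimate = 42,340 / 600 = 70.5667 → 70.6.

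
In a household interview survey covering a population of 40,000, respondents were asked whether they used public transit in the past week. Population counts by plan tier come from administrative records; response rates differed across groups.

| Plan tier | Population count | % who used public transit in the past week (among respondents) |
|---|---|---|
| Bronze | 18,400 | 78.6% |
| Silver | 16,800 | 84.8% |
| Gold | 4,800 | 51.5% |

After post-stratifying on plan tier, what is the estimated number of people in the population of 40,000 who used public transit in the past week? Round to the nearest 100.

Apply each group's respondent rate to its population count:
  Bronze: 18,400 × 78.6% = 14462.4
  Silver: 16,800 × 84.8% = 14246.4
  Gold: 4,800 × 51.5% = 2472
Estimated total = 31180.8 → 31,200.

31,200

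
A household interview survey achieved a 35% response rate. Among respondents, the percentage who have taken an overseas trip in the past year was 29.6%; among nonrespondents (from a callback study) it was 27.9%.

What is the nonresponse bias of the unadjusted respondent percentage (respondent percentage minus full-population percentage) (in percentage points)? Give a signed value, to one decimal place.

+1.1 percentage points

Nonresponse fraction = 1 − 0.35 = 0.65.
Bias = (nonresponse fraction) × (respondent percentage − nonrespondent percentage)
     = 0.65 × (29.6 − 27.9) = 0.65 × 1.7 = 1.105.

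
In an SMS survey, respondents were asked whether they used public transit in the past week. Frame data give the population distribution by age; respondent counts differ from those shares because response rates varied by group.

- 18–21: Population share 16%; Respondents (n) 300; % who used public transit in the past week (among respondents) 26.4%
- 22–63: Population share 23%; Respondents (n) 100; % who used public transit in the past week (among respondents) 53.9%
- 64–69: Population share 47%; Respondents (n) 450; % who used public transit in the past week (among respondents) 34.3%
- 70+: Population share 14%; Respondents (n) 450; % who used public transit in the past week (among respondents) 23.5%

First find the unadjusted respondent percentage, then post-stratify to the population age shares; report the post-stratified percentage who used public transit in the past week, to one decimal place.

36.0%

Without adjustment, the pooled respondent share is:
  (300/1300)×26.4 + (100/1300)×53.9 + (450/1300)×34.3 + (450/1300)×23.5 = 30.2462%
Reweighting by population age shares:
  0.16×26.4 + 0.23×53.9 + 0.47×34.3 + 0.14×23.5 = 36.032%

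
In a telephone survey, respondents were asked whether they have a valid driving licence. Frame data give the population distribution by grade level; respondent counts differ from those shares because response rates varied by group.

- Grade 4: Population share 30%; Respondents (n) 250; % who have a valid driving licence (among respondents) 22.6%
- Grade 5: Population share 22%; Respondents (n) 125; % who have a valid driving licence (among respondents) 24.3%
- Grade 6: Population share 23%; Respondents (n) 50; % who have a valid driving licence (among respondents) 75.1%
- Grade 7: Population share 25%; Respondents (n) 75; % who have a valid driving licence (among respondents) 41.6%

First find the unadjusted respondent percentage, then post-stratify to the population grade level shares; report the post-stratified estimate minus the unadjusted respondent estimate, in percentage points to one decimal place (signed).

+8.7 percentage points

Naive respondent-only estimate (weights = respondent counts):
  (250/500)×22.6 + (125/500)×24.3 + (50/500)×75.1 + (75/500)×41.6 = 31.125%
Post-stratified estimate weights by population shares:
  0.3×22.6 + 0.22×24.3 + 0.23×75.1 + 0.25×41.6 = 39.799%
Difference = 39.799 − 31.125 = 8.674 pp.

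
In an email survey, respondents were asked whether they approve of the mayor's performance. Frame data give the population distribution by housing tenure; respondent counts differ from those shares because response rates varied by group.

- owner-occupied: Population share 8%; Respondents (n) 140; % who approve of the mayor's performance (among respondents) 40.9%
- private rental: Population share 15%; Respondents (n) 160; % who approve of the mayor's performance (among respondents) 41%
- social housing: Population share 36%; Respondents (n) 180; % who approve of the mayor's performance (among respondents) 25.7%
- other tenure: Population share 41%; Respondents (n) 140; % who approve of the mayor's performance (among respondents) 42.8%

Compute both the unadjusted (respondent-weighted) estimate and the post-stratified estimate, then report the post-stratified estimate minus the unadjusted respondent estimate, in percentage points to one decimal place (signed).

-0.7 percentage points

Naive respondent-only estimate (weights = respondent counts):
  (140/620)×40.9 + (160/620)×41 + (180/620)×25.7 + (140/620)×42.8 = 36.9419%
Post-stratified estimate weights by population shares:
  0.08×40.9 + 0.15×41 + 0.36×25.7 + 0.41×42.8 = 36.222%
Difference = 36.222 − 36.9419 = -0.7199 pp.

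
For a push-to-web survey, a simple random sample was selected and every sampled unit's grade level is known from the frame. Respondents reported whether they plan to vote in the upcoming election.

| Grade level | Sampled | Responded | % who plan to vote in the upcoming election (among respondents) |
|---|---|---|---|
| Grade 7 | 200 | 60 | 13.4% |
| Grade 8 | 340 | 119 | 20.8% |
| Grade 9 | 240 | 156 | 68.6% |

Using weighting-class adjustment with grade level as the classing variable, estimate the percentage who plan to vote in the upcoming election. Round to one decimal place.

Response rates by class: Grade 7 60/200 = 30%, Grade 8 119/340 = 35%, Grade 9 156/240 = 65%.
Weighting each respondent by the inverse class response rate inflates each class back to its sampled size, so the class weight is n_sampled:
  Grade 7: 200 × 13.4 = 2680
  Grade 8: 340 × 20.8 = 7072
  Grade 9: 240 × 68.6 = 16,464
Adjusted estimate = 26,216 / 780 = 33.6103 → 33.6%.

33.6%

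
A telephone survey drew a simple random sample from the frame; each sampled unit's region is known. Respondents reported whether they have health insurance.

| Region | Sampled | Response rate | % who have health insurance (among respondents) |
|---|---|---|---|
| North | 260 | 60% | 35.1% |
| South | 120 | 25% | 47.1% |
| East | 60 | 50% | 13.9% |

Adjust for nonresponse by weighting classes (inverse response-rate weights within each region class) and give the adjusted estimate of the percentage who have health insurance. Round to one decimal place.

35.5%

Weighting each respondent by the inverse class response rate inflates each class back to its sampled size, so the class weight is n_sampled:
  North: 260 × 35.1 = 9126
  South: 120 × 47.1 = 5652
  East: 60 × 13.9 = 834
Adjusted estimate = 15,612 / 440 = 35.4818 → 35.5%.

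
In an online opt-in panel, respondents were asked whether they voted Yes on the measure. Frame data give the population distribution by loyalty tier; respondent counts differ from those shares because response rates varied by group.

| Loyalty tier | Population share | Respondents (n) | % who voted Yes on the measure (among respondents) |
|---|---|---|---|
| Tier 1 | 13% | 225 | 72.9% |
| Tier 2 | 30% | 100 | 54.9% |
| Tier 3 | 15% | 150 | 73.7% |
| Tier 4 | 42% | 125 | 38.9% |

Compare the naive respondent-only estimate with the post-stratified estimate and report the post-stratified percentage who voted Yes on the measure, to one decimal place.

Naive respondent-only estimate (weights = respondent counts):
  (225/600)×72.9 + (100/600)×54.9 + (150/600)×73.7 + (125/600)×38.9 = 63.0167%
Post-stratifying to population shares instead:
  0.13×72.9 + 0.3×54.9 + 0.15×73.7 + 0.42×38.9 = 53.34%

53.3%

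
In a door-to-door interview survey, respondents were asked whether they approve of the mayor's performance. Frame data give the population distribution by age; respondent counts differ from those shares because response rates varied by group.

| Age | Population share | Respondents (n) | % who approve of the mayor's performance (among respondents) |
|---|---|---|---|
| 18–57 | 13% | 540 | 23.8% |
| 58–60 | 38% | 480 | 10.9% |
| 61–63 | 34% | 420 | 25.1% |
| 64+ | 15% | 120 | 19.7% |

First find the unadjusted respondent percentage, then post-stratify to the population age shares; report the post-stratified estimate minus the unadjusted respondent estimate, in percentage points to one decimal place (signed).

-1.1 percentage points

Unadjusted (pooled respondent) estimate weights by respondent counts:
  (540/1560)×23.8 + (480/1560)×10.9 + (420/1560)×25.1 + (120/1560)×19.7 = 19.8654%
Post-stratifying to population shares instead:
  0.13×23.8 + 0.38×10.9 + 0.34×25.1 + 0.15×19.7 = 18.725%
Difference = 18.725 − 19.8654 = -1.1404 pp.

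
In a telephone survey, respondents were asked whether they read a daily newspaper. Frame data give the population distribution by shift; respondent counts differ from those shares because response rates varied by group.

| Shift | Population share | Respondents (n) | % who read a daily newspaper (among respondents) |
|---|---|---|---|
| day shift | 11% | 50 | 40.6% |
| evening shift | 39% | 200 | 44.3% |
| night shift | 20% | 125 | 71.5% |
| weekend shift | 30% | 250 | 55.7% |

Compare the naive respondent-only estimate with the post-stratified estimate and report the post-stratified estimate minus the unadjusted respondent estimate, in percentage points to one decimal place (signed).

-1.3 percentage points

Naive respondent-only estimate (weights = respondent counts):
  (50/625)×40.6 + (200/625)×44.3 + (125/625)×71.5 + (250/625)×55.7 = 54.004%
Post-stratified estimate weights by population shares:
  0.11×40.6 + 0.39×44.3 + 0.2×71.5 + 0.3×55.7 = 52.753%
Difference = 52.753 − 54.004 = -1.251 pp.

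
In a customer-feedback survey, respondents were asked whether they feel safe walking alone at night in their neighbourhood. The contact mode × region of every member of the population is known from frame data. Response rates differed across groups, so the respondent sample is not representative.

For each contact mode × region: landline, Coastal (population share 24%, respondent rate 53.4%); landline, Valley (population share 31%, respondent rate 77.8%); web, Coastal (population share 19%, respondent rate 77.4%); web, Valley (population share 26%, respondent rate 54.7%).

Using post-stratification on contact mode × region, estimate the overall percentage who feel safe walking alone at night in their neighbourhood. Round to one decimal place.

Each cell contributes population-share × respondent value:
  landline, Coastal: 0.24 × 53.4 = 12.816
  landline, Valley: 0.31 × 77.8 = 24.118
  web, Coastal: 0.19 × 77.4 = 14.706
  web, Valley: 0.26 × 54.7 = 14.222
Post-stratified estimate = 65.862 → 65.9%.

65.9%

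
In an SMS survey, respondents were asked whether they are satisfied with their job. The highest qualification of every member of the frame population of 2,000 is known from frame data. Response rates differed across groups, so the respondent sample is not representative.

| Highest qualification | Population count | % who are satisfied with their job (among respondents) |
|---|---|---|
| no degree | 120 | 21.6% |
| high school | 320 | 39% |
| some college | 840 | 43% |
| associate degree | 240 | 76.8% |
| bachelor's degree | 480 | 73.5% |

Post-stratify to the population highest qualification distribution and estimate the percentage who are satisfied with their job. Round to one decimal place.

Weight each group's respondent value by its population share:
  no degree: (120/2,000) × 21.6 = 1.296
  high school: (320/2,000) × 39 = 6.24
  some college: (840/2,000) × 43 = 18.06
  associate degree: (240/2,000) × 76.8 = 9.216
  bachelor's degree: (480/2,000) × 73.5 = 17.64
Post-stratified estimate = 52.452 → 52.5%.

52.5%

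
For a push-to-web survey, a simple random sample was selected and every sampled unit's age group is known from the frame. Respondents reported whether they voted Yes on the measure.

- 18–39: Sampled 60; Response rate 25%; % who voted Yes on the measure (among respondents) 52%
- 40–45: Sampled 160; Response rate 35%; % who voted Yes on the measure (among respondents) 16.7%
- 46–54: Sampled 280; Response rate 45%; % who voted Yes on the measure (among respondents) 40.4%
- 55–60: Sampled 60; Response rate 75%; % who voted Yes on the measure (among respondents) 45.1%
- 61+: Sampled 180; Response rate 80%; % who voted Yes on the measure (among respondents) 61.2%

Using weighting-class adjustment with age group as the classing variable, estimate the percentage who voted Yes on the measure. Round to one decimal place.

41.7%

Inverse-response-rate weighting restores each class to its sampled count, so class totals weight by n_sampled:
  18–39: 60 × 52 = 3120
  40–45: 160 × 16.7 = 2672
  46–54: 280 × 40.4 = 11,312
  55–60: 60 × 45.1 = 2706
  61+: 180 × 61.2 = 11,016
Adjusted estimate = 30,826 / 740 = 41.6568 → 41.7%.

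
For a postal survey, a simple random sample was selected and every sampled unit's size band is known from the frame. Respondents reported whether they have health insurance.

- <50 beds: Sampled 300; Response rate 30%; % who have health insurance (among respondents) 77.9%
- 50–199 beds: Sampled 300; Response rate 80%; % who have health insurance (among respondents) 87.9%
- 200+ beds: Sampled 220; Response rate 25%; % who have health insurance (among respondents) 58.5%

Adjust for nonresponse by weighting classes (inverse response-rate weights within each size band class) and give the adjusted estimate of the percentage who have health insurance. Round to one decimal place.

76.4%

Inverse-response-rate weighting restores each class to its sampled count, so class totals weight by n_sampled:
  <50 beds: 300 × 77.9 = 23,370
  50–199 beds: 300 × 87.9 = 26,370
  200+ beds: 220 × 58.5 = 12,870
Adjusted estimate = 62,610 / 820 = 76.3537 → 76.4%.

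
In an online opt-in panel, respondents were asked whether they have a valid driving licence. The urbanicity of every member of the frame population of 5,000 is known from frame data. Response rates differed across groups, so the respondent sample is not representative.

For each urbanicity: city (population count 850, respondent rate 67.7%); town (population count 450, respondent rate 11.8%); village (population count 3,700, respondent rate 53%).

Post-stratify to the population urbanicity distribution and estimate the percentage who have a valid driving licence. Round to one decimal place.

51.8%

Reweight to the known urbanicity distribution:
  city: (850/5,000) × 67.7 = 11.509
  town: (450/5,000) × 11.8 = 1.062
  village: (3,700/5,000) × 53 = 39.22
Post-stratified estimate = 51.791 → 51.8%.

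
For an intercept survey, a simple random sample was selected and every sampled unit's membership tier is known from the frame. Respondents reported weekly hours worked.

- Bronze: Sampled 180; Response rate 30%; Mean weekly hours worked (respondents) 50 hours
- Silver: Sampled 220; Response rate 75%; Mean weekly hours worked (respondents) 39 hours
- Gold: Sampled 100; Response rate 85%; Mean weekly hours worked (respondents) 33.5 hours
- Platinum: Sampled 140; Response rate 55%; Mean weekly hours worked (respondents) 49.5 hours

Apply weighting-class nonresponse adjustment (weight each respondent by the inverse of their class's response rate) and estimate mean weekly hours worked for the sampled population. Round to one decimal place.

With weight = n_sampled/n_responded per class, the weighted class total is n_sampled:
  Bronze: 180 × 50 = 9000
  Silver: 220 × 39 = 8580
  Gold: 100 × 33.5 = 3350
  Platinum: 140 × 49.5 = 6930
Adjusted estimate = 27,860 / 640 = 43.5312 → 43.5.

43.5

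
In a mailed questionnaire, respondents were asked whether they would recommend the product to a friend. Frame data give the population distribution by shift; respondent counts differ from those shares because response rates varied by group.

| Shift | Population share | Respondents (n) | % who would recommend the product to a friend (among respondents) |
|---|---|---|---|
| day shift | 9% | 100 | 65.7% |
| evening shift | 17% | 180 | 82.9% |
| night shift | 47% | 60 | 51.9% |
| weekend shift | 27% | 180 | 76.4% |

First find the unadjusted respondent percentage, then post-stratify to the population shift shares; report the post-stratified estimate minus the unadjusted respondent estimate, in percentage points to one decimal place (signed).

-8.7 percentage points

Unadjusted (pooled respondent) estimate weights by respondent counts:
  (100/520)×65.7 + (180/520)×82.9 + (60/520)×51.9 + (180/520)×76.4 = 73.7654%
Post-stratifying to population shares instead:
  0.09×65.7 + 0.17×82.9 + 0.47×51.9 + 0.27×76.4 = 65.027%
Difference = 65.027 − 73.7654 = -8.7384 pp.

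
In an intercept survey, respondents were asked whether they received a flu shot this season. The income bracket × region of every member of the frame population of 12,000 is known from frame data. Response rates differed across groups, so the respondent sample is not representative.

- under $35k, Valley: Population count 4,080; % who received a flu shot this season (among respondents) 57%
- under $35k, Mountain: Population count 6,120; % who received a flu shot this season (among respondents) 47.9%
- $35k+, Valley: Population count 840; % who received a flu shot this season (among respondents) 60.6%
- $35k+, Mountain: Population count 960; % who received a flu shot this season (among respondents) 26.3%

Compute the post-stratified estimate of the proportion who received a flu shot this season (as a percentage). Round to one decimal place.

50.2%

Each cell contributes population-share × respondent value:
  under $35k, Valley: (4,080/12,000) × 57 = 19.38
  under $35k, Mountain: (6,120/12,000) × 47.9 = 24.429
  $35k+, Valley: (840/12,000) × 60.6 = 4.242
  $35k+, Mountain: (960/12,000) × 26.3 = 2.104
Post-stratified estimate = 50.155 → 50.2%.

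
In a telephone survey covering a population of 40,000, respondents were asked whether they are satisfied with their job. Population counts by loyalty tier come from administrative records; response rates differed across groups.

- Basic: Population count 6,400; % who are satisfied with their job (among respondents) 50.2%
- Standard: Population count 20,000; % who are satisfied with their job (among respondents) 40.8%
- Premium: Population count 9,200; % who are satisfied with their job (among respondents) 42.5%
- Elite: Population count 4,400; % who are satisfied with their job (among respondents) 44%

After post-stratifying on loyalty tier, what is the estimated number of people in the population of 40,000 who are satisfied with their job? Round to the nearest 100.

17,200

Estimated count per cell = population count × respondent percentage:
  Basic: 6,400 × 50.2% = 3212.8
  Standard: 20,000 × 40.8% = 8160
  Premium: 9,200 × 42.5% = 3910
  Elite: 4,400 × 44% = 1936
Estimated total = 17218.8 → 17,200.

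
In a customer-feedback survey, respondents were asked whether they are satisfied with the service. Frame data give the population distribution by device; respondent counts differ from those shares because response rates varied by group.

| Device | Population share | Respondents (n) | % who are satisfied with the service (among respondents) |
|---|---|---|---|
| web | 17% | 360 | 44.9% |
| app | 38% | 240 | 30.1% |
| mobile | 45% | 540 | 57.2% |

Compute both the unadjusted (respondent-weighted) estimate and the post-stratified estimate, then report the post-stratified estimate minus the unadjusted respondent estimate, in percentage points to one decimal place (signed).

-2.8 percentage points

Without adjustment, the pooled respondent share is:
  (360/1140)×44.9 + (240/1140)×30.1 + (540/1140)×57.2 = 47.6105%
Post-stratified estimate weights by population shares:
  0.17×44.9 + 0.38×30.1 + 0.45×57.2 = 44.811%
Difference = 44.811 − 47.6105 = -2.7995 pp.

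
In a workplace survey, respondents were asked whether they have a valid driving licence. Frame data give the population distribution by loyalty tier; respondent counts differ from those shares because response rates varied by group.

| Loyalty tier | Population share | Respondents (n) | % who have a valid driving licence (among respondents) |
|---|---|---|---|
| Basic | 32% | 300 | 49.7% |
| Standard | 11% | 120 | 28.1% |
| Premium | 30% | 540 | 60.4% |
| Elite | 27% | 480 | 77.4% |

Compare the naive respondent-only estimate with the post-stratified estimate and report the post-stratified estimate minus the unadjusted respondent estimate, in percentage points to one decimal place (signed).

Unadjusted (pooled respondent) estimate weights by respondent counts:
  (300/1440)×49.7 + (120/1440)×28.1 + (540/1440)×60.4 + (480/1440)×77.4 = 61.1458%
Post-stratified estimate weights by population shares:
  0.32×49.7 + 0.11×28.1 + 0.3×60.4 + 0.27×77.4 = 58.013%
Difference = 58.013 − 61.1458 = -3.1328 pp.

-3.1 percentage points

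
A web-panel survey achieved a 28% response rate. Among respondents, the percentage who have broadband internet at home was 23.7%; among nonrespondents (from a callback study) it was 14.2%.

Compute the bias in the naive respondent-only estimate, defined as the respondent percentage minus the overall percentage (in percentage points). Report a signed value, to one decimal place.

Nonresponse fraction = 1 − 0.28 = 0.72.
Bias = (nonresponse fraction) × (respondent percentage − nonrespondent percentage)
     = 0.72 × (23.7 − 14.2) = 0.72 × 9.5 = 6.84.

+6.8 percentage points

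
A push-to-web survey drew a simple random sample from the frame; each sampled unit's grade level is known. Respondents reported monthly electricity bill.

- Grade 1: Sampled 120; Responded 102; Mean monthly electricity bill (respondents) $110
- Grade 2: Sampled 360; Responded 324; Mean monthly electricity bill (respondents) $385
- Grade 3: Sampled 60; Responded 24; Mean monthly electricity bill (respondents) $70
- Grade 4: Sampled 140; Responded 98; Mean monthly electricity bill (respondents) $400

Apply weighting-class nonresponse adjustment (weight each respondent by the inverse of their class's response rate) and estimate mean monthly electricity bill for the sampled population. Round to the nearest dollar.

Class response rates: Grade 1 102/120 = 85%, Grade 2 324/360 = 90%, Grade 3 24/60 = 40%, Grade 4 98/140 = 70%.
Weighting each respondent by the inverse class response rate inflates each class back to its sampled size, so the class weight is n_sampled:
  Grade 1: 120 × 110 = 13,200
  Grade 2: 360 × 385 = 138,600
  Grade 3: 60 × 70 = 4200
  Grade 4: 140 × 400 = 56,000
Adjusted estimate = 212,000 / 680 = 311.765 → $312.

$312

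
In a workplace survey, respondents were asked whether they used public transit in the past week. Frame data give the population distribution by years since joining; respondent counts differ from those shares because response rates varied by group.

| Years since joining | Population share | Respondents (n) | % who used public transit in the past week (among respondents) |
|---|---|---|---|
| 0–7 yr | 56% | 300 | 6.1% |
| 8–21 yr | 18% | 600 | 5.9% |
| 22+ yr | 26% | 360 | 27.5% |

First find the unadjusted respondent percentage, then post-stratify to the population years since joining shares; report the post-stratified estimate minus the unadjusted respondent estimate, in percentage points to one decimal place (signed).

Naive respondent-only estimate (weights = respondent counts):
  (300/1260)×6.1 + (600/1260)×5.9 + (360/1260)×27.5 = 12.119%
Post-stratified estimate weights by population shares:
  0.56×6.1 + 0.18×5.9 + 0.26×27.5 = 11.628%
Difference = 11.628 − 12.119 = -0.491 pp.

-0.5 percentage points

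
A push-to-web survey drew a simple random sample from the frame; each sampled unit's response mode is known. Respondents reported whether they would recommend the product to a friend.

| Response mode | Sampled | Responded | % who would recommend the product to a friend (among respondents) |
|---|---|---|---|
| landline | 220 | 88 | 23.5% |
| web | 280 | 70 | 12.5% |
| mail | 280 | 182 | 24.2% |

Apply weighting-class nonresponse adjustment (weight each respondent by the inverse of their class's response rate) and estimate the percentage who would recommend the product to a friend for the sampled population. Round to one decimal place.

Response rates by class: landline 88/220 = 40%, web 70/280 = 25%, mail 182/280 = 65%.
Inverse-response-rate weighting restores each class to its sampled count, so class totals weight by n_sampled:
  landline: 220 × 23.5 = 5170
  web: 280 × 12.5 = 3500
  mail: 280 × 24.2 = 6776
Adjusted estimate = 15,446 / 780 = 19.8026 → 19.8%.

19.8%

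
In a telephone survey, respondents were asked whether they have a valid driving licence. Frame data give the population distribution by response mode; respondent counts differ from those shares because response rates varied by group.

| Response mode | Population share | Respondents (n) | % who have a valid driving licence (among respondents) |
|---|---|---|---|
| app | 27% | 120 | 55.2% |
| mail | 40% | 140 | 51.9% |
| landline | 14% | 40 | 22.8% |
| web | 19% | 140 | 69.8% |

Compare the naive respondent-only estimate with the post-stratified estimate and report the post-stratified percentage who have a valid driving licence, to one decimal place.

Naive respondent-only estimate (weights = respondent counts):
  (120/440)×55.2 + (140/440)×51.9 + (40/440)×22.8 + (140/440)×69.8 = 55.85%
Reweighting by population response mode shares:
  0.27×55.2 + 0.4×51.9 + 0.14×22.8 + 0.19×69.8 = 52.118%

52.1%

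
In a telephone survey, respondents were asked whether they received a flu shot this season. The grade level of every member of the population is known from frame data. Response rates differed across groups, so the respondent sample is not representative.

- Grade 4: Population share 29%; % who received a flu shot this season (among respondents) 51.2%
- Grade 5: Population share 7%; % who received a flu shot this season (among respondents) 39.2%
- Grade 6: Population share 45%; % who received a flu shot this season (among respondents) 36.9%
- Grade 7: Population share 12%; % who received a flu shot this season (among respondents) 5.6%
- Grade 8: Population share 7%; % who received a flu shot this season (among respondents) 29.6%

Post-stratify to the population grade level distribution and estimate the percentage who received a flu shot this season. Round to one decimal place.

36.9%

Each cell contributes population-share × respondent value:
  Grade 4: 0.29 × 51.2 = 14.848
  Grade 5: 0.07 × 39.2 = 2.744
  Grade 6: 0.45 × 36.9 = 16.605
  Grade 7: 0.12 × 5.6 = 0.672
  Grade 8: 0.07 × 29.6 = 2.072
Post-stratified estimate = 36.941 → 36.9%.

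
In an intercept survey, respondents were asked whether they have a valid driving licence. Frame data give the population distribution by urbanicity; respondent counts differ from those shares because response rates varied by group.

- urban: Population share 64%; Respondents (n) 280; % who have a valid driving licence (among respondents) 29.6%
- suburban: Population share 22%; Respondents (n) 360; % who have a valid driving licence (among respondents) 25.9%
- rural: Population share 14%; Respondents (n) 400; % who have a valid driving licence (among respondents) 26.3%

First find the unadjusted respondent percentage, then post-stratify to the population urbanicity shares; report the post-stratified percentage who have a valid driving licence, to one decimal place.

Naive respondent-only estimate (weights = respondent counts):
  (280/1040)×29.6 + (360/1040)×25.9 + (400/1040)×26.3 = 27.05%
Post-stratified estimate weights by population shares:
  0.64×29.6 + 0.22×25.9 + 0.14×26.3 = 28.324%

28.3%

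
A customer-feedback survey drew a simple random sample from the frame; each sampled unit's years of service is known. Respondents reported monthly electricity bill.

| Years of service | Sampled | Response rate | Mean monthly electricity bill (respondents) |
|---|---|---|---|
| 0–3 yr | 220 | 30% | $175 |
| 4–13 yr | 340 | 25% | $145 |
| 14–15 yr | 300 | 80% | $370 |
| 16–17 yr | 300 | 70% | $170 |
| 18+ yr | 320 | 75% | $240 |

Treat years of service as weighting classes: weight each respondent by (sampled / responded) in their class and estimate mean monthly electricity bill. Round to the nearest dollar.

$221

Each respondent's weight = sampled/responded in their class; summing within a class gives n_sampled, so:
  0–3 yr: 220 × 175 = 38,500
  4–13 yr: 340 × 145 = 49,300
  14–15 yr: 300 × 370 = 111,000
  16–17 yr: 300 × 170 = 51,000
  18+ yr: 320 × 240 = 76,800
Adjusted estimate = 326,600 / 1,480 = 220.676 → $221.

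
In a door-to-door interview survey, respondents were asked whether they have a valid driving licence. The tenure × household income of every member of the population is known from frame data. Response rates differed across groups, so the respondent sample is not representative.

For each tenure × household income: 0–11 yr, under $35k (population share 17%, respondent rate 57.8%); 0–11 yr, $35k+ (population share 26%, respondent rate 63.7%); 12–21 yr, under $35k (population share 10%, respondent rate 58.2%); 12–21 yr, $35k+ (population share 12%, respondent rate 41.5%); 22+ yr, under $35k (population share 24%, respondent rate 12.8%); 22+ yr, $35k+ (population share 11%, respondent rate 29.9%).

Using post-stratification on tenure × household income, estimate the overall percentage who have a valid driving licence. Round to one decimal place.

Post-stratification weights by population share, not respondent share:
  0–11 yr, under $35k: 0.17 × 57.8 = 9.826
  0–11 yr, $35k+: 0.26 × 63.7 = 16.562
  12–21 yr, under $35k: 0.1 × 58.2 = 5.82
  12–21 yr, $35k+: 0.12 × 41.5 = 4.98
  22+ yr, under $35k: 0.24 × 12.8 = 3.072
  22+ yr, $35k+: 0.11 × 29.9 = 3.289
Post-stratified estimate = 43.549 → 43.5%.

43.5%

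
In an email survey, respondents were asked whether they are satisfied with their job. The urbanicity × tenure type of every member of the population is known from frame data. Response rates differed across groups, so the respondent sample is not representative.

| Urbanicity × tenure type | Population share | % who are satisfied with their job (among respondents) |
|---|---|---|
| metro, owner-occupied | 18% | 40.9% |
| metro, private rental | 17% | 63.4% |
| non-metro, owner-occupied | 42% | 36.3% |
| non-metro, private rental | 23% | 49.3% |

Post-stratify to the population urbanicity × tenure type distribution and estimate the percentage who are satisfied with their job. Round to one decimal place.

Post-stratification weights by population share, not respondent share:
  metro, owner-occupied: 0.18 × 40.9 = 7.362
  metro, private rental: 0.17 × 63.4 = 10.778
  non-metro, owner-occupied: 0.42 × 36.3 = 15.246
  non-metro, private rental: 0.23 × 49.3 = 11.339
Post-stratified estimate = 44.725 → 44.7%.

44.7%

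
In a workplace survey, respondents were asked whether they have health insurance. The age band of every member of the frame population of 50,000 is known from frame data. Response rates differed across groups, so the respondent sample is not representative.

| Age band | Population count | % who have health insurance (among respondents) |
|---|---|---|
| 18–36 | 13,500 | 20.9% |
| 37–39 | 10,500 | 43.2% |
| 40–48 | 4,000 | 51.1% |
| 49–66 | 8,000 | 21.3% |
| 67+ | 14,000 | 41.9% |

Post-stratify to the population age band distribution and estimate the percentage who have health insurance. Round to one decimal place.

33.9%

Each cell contributes population-share × respondent value:
  18–36: (13,500/50,000) × 20.9 = 5.643
  37–39: (10,500/50,000) × 43.2 = 9.072
  40–48: (4,000/50,000) × 51.1 = 4.088
  49–66: (8,000/50,000) × 21.3 = 3.408
  67+: (14,000/50,000) × 41.9 = 11.732
Post-stratified estimate = 33.943 → 33.9%.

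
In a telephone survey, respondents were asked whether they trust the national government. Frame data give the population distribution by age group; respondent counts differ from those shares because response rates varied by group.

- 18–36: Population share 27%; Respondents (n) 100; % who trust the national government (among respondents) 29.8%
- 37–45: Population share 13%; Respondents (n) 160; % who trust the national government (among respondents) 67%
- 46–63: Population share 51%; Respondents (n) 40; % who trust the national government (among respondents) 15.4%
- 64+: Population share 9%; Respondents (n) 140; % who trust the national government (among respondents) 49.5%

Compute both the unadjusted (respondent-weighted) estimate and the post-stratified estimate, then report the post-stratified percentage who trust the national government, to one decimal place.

29.1%

Naive respondent-only estimate (weights = respondent counts):
  (100/440)×29.8 + (160/440)×67 + (40/440)×15.4 + (140/440)×49.5 = 48.2864%
Post-stratified estimate weights by population shares:
  0.27×29.8 + 0.13×67 + 0.51×15.4 + 0.09×49.5 = 29.065%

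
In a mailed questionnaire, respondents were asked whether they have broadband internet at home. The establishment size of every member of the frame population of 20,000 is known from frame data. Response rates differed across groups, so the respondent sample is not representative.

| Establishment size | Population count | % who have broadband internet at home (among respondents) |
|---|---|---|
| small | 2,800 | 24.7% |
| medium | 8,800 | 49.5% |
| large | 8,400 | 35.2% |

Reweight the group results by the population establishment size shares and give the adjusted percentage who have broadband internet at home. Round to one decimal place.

40.0%

Reweight to the known establishment size distribution:
  small: (2,800/20,000) × 24.7 = 3.458
  medium: (8,800/20,000) × 49.5 = 21.78
  large: (8,400/20,000) × 35.2 = 14.784
Post-stratified estimate = 40.022 → 40.0%.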